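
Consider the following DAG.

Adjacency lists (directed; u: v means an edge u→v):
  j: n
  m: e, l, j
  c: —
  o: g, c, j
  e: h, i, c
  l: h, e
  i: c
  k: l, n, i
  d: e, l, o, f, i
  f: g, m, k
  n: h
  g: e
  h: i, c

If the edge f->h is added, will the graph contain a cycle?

Adding f→h creates a cycle iff h can already reach f.
Explore from h: no path reaches f. The graph stays acyclic.

No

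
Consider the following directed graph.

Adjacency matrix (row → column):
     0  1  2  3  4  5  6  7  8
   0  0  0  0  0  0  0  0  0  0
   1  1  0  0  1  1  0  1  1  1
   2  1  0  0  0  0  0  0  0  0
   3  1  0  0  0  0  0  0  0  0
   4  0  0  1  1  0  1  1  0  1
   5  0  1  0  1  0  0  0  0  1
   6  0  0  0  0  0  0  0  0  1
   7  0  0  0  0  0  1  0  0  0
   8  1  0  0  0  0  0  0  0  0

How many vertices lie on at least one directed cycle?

4

A vertex is on a directed cycle iff it belongs to a strongly connected component of size ≥ 2 (or has a self-loop).
The vertices on cycles are {1, 4, 5, 7} — 4 in total.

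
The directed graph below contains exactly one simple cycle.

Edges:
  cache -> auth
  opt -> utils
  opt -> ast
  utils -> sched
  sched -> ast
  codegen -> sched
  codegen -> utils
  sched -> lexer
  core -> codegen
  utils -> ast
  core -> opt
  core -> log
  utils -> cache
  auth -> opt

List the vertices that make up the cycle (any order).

opt, auth, cache, utils

DFS with gray/black marking from opt:
opt gray
  ast gray
  ast black
  utils gray
    sched gray
      sched→ast: ast black — skip
      lexer gray
      lexer black
    sched black
    utils→ast: ast black — skip
    cache gray
      auth gray
        auth→opt: opt is gray → back edge
Back edge closes the cycle opt → utils → cache → auth → opt; its vertices are {opt, auth, cache, utils}.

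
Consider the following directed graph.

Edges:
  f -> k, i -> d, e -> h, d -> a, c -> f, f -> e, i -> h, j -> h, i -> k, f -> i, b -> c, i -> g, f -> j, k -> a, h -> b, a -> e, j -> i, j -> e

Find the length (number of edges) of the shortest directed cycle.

For each vertex v, BFS finds the shortest path from v back to v.
The shortest such closed walk is b → c → f → e → h → b, length 5.

5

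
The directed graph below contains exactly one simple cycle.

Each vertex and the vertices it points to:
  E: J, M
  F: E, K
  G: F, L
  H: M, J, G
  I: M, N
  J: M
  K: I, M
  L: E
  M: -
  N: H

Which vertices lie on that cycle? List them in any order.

DFS with gray/black marking from G:
G gray
  F gray
    E gray
      J gray
        M gray
        M black
      J black
      E→M: M black — skip
    E black
    K gray
      I gray
        I→M: M black — skip
        N gray
          H gray
            H→M: M black — skip
            H→J: J black — skip
            H→G: G is gray → back edge
Back edge closes the cycle G → F → K → I → N → H → G; its vertices are {F, G, H, I, K, N}.

F, G, H, I, K, N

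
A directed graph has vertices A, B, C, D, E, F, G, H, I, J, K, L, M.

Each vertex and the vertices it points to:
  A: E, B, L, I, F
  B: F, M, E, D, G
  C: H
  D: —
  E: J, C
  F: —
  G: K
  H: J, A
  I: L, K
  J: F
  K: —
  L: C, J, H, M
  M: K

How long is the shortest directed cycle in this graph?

3

For each vertex v, BFS finds the shortest path from v back to v.
The shortest such closed walk is A → L → H → A, length 3.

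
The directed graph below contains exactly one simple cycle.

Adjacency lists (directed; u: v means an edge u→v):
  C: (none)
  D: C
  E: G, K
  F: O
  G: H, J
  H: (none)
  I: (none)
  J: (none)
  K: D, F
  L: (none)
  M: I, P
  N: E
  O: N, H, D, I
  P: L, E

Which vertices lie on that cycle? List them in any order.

DFS with gray/black marking from E:
E gray
  G gray
    H gray
    H black
    J gray
    J black
  G black
  K gray
    D gray
      C gray
      C black
    D black
    F gray
      O gray
        N gray
          N→E: E is gray → back edge
Back edge closes the cycle E → K → F → O → N → E; its vertices are {E, F, K, N, O}.

E, F, K, N, O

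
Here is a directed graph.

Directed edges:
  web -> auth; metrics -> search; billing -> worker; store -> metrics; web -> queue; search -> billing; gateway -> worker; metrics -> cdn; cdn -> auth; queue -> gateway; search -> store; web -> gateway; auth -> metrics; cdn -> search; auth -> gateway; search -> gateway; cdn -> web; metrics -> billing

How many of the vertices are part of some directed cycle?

6

A vertex is on a directed cycle iff it belongs to a strongly connected component of size ≥ 2 (or has a self-loop).
The vertices on cycles are {cdn, web, auth, store, search, metrics} — 6 in total.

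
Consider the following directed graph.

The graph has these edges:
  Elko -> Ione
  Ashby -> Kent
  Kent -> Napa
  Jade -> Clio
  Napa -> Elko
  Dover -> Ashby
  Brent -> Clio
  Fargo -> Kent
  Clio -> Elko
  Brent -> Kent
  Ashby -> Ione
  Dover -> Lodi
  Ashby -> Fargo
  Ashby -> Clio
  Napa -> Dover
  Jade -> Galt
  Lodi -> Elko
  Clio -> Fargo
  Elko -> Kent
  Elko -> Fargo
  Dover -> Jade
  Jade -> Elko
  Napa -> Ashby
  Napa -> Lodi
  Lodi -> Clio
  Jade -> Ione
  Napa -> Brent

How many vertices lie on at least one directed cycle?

10

A vertex is on a directed cycle iff it belongs to a strongly connected component of size ≥ 2 (or has a self-loop).
The vertices on cycles are {Clio, Elko, Jade, Kent, Lodi, Napa, Ashby, Brent, Dover, Fargo} — 10 in total.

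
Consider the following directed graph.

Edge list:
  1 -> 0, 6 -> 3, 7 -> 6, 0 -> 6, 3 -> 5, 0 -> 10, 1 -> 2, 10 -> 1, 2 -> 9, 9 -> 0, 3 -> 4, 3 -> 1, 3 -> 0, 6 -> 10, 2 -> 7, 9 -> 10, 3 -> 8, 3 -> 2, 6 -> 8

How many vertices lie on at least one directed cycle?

8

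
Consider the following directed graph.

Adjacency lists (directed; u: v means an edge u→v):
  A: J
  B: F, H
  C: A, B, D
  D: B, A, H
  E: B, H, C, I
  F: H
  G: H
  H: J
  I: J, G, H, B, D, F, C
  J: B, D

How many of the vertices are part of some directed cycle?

6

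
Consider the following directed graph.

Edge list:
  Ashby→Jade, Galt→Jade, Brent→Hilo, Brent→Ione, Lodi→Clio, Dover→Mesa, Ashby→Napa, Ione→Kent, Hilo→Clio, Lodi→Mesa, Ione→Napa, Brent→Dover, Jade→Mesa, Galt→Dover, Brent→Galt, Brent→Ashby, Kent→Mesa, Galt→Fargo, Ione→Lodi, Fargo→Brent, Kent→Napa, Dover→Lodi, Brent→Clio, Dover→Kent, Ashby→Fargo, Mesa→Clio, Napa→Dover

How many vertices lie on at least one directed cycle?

7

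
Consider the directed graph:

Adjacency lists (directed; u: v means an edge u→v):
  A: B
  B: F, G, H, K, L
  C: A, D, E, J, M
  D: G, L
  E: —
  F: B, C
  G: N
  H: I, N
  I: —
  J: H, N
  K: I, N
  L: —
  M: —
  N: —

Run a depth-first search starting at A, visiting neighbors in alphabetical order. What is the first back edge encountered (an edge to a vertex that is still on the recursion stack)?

DFS from A (visiting neighbors in alphabetical order); mark gray on enter, black on exit:
A gray
  B gray
    F gray
      F→B: B is gray → back edge
First back edge: F → B.

F->B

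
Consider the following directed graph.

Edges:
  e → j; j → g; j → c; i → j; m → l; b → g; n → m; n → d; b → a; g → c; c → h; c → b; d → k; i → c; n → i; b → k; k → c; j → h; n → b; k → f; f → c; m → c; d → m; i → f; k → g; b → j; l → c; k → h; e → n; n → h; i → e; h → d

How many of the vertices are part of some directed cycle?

A vertex is on a directed cycle iff it belongs to a strongly connected component of size ≥ 2 (or has a self-loop).
The vertices on cycles are {b, c, d, e, f, g, h, i, j, k, l, m, n} — 13 in total.

13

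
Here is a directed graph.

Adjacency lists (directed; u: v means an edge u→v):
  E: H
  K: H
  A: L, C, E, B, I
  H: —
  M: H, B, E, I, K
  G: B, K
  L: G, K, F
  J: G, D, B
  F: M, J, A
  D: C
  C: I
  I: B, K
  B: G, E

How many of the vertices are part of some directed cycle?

5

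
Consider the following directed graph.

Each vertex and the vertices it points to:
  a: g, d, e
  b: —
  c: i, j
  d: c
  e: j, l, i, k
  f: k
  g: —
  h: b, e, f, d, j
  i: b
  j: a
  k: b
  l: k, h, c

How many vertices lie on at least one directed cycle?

A vertex is on a directed cycle iff it belongs to a strongly connected component of size ≥ 2 (or has a self-loop).
The vertices on cycles are {a, c, d, e, h, j, l} — 7 in total.

7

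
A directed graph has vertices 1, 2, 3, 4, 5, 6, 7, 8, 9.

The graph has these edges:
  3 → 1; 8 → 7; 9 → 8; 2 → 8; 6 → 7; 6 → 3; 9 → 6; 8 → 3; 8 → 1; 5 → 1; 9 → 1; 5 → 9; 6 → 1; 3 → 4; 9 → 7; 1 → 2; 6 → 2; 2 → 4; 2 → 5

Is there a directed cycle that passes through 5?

5 is on a cycle iff 5 can reach itself via ≥1 edge.
5 → 1 → 2 → 5 — yes.

Yes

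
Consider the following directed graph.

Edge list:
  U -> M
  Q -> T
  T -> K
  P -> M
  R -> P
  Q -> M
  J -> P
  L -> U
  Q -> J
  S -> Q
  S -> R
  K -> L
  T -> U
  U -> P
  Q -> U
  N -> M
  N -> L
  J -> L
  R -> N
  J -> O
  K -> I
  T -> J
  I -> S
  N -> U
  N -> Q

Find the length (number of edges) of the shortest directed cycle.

5

For each vertex v, BFS finds the shortest path from v back to v.
The shortest such closed walk is Q → T → K → I → S → Q, length 5.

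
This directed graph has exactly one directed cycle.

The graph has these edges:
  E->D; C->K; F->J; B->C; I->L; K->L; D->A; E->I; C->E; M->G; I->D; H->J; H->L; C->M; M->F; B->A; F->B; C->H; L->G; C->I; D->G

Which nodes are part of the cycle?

DFS with gray/black marking from C:
C gray
  M gray
    G gray
    G black
    F gray
      J gray
      J black
      B gray
        B→C: C is gray → back edge
Back edge closes the cycle C → M → F → B → C; its vertices are {B, C, F, M}.

B, C, F, M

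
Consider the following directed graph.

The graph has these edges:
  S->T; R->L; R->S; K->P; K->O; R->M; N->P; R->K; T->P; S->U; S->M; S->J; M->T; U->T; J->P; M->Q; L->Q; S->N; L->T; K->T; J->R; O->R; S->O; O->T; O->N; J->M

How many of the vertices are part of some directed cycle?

A vertex is on a directed cycle iff it belongs to a strongly connected component of size ≥ 2 (or has a self-loop).
The vertices on cycles are {J, K, O, R, S} — 5 in total.

5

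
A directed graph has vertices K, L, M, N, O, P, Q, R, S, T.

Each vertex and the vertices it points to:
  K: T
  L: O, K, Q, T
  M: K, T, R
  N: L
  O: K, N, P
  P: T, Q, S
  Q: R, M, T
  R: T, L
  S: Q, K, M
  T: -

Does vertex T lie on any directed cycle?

No

T lies on a cycle iff there is a path from T back to itself.
Exploring from T, it never reaches itself; equivalently, its strongly connected component is a singleton.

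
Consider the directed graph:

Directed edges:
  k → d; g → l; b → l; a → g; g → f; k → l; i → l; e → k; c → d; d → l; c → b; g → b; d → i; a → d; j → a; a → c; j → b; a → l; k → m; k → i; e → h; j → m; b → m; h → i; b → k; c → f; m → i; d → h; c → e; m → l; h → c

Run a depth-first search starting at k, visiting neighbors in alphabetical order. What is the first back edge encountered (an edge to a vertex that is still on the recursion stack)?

DFS from k (visiting neighbors in alphabetical order); mark gray on enter, black on exit:
k gray
  d gray
    h gray
      c gray
        b gray
          b→k: k is gray → back edge
First back edge: b → k.

b→k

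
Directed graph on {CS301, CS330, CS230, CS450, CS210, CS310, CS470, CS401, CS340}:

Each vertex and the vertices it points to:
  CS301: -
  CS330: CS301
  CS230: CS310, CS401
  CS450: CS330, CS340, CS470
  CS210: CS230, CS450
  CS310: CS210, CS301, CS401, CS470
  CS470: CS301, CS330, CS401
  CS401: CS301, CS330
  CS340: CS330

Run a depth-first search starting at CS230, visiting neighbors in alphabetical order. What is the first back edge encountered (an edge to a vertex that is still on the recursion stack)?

CS210->CS230

DFS from CS230 (visiting neighbors in alphabetical order); mark gray on enter, black on exit:
CS230 gray
  CS310 gray
    CS210 gray
      CS210→CS230: CS230 is gray → back edge
First back edge: CS210 → CS230.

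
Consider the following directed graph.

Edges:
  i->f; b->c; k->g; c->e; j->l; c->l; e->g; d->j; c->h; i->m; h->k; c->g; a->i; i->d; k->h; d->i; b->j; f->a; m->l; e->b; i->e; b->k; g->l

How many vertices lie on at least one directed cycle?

A vertex is on a directed cycle iff it belongs to a strongly connected component of size ≥ 2 (or has a self-loop).
The vertices on cycles are {a, b, c, d, e, f, h, i, k} — 9 in total.

9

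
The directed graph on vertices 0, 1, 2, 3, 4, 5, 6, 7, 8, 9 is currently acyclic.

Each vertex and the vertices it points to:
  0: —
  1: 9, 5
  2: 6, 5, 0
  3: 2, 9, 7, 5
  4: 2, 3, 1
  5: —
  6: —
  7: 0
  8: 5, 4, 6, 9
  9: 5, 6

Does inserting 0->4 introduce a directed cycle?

Yes

Adding 0→4 creates a cycle iff 4 can already reach 0.
Path from 4: 4 → 2 → 0.
So 4 → … → 0 → 4 is a cycle.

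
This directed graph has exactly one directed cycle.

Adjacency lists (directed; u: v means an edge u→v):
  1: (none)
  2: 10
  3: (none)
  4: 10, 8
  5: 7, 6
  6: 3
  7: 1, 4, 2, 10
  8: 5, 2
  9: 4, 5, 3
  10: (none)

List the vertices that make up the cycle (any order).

4, 5, 7, 8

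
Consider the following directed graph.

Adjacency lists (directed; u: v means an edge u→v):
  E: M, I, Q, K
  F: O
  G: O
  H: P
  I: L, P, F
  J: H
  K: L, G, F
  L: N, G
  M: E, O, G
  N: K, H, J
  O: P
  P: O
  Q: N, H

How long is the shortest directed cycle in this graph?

2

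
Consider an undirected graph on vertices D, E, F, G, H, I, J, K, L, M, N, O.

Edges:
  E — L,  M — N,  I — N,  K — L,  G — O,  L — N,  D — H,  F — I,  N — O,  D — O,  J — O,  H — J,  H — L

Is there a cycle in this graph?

Yes

DFS, tracking each vertex's parent; an edge to a visited non-parent vertex closes a cycle.
Start from M:
visit M (parent –)
  visit N (parent M)
    N–M: parent, skip
    visit I (parent N)
      visit F (parent I)
        F–I: parent, skip
      I–N: parent, skip
    visit O (parent N)
      visit G (parent O)
        G–O: parent, skip
      visit D (parent O)
        D–O: parent, skip
        visit H (parent D)
          visit J (parent H)
            J–H: parent, skip
            J–O: O visited and ≠ parent → cycle
Cycle: O – D – H – J – O.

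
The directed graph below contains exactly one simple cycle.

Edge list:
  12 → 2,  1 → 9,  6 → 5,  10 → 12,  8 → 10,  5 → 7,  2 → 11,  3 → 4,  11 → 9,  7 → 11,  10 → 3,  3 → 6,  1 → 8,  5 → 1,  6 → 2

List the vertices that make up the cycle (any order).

DFS with gray/black marking from 10:
10 gray
  12 gray
    2 gray
      11 gray
        9 gray
        9 black
      11 black
    2 black
  12 black
  3 gray
    6 gray
      6→2: 2 black — skip
      5 gray
        7 gray
          7→11: 11 black — skip
        7 black
        1 gray
          8 gray
            8→10: 10 is gray → back edge
Back edge closes the cycle 10 → 3 → 6 → 5 → 1 → 8 → 10; its vertices are {1, 3, 5, 6, 8, 10}.

1, 3, 5, 6, 8, 10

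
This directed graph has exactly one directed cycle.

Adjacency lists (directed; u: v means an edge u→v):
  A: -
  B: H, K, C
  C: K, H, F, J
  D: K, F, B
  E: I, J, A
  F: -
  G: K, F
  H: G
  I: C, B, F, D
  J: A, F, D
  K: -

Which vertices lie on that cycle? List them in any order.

B, C, D, J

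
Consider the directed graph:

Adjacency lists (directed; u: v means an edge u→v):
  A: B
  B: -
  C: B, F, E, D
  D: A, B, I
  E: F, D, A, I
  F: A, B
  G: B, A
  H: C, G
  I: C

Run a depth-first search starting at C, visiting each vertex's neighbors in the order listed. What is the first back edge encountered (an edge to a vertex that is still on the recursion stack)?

DFS from C (visiting each vertex's neighbors in the order listed); mark gray on enter, black on exit:
C gray
  B gray
  B black
  F gray
    A gray
      A→B: B black — skip
    A black
    F→B: B black — skip
  F black
  E gray
    E→F: F black — skip
    D gray
      D→A: A black — skip
      D→B: B black — skip
      I gray
        I→C: C is gray → back edge
First back edge: I → C.

I→C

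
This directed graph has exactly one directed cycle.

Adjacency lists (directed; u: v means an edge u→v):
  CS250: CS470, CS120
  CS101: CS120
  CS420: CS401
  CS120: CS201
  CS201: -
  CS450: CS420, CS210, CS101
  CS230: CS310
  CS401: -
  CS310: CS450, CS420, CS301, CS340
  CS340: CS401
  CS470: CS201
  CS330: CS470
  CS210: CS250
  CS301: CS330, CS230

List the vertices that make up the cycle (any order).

DFS with gray/black marking from CS310:
CS310 gray
  CS450 gray
    CS420 gray
      CS401 gray
      CS401 black
    CS420 black
    CS210 gray
      CS250 gray
        CS470 gray
          CS201 gray
          CS201 black
        CS470 black
        CS120 gray
          CS120→CS201: CS201 black — skip
        CS120 black
      CS250 black
    CS210 black
    CS101 gray
      CS101→CS120: CS120 black — skip
    CS101 black
  CS450 black
  CS310→CS420: CS420 black — skip
  CS301 gray
    CS330 gray
      CS330→CS470: CS470 black — skip
    CS330 black
    CS230 gray
      CS230→CS310: CS310 is gray → back edge
Back edge closes the cycle CS310 → CS301 → CS230 → CS310; its vertices are {CS230, CS301, CS310}.

CS230, CS301, CS310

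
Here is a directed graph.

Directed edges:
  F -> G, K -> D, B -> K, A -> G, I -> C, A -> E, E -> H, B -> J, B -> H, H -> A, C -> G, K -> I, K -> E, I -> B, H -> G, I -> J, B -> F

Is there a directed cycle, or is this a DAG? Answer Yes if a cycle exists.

DFS with white/gray/black marking, starting from J:
J gray
J black
A gray
  E gray
    H gray
      H→A: A is gray → back edge
Back edge found, so a cycle exists: A → E → H → A.

Yes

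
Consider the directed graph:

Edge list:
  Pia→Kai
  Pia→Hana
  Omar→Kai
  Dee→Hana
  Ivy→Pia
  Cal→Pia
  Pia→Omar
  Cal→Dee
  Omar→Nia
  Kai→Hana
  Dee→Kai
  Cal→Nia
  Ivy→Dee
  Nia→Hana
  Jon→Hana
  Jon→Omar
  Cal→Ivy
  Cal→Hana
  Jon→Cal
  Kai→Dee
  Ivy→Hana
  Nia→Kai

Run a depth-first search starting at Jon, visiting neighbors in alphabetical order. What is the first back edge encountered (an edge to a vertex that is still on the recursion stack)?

Kai→Dee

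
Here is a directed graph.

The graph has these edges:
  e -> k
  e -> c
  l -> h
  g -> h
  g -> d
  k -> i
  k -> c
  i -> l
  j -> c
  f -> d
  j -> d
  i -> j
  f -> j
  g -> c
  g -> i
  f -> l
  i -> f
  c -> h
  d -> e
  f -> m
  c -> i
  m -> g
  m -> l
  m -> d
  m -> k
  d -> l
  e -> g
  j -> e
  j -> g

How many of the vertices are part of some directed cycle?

9

A vertex is on a directed cycle iff it belongs to a strongly connected component of size ≥ 2 (or has a self-loop).
The vertices on cycles are {c, d, e, f, g, i, j, k, m} — 9 in total.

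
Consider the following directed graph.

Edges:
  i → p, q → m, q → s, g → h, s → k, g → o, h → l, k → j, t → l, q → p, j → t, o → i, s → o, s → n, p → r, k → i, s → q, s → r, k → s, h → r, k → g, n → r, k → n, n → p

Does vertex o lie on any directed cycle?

No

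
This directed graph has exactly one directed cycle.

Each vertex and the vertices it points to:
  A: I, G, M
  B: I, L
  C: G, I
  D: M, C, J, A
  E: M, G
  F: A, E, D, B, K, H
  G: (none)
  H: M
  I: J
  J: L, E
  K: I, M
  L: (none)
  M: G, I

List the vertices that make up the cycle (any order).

DFS with gray/black marking from J:
J gray
  L gray
  L black
  E gray
    M gray
      G gray
      G black
      I gray
        I→J: J is gray → back edge
Back edge closes the cycle J → E → M → I → J; its vertices are {E, I, J, M}.

E, I, J, M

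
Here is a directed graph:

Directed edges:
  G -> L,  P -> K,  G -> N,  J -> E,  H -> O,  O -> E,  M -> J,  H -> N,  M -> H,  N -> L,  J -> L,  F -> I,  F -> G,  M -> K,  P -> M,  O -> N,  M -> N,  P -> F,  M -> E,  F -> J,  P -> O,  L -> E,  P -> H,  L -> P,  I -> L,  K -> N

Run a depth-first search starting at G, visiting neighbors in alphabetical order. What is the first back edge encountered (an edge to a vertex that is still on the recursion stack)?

DFS from G (visiting neighbors in alphabetical order); mark gray on enter, black on exit:
G gray
  L gray
    E gray
    E black
    P gray
      F gray
        F→G: G is gray → back edge
First back edge: F → G.

F->G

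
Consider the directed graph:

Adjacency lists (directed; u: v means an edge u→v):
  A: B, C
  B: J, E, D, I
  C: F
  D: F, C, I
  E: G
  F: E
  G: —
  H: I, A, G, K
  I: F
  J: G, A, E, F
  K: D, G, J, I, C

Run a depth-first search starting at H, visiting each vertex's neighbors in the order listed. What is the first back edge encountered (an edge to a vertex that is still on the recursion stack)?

J→A

DFS from H (visiting each vertex's neighbors in the order listed); mark gray on enter, black on exit:
H gray
  I gray
    F gray
      E gray
        G gray
        G black
      E black
    F black
  I black
  A gray
    B gray
      J gray
        J→G: G black — skip
        J→A: A is gray → back edge
First back edge: J → A.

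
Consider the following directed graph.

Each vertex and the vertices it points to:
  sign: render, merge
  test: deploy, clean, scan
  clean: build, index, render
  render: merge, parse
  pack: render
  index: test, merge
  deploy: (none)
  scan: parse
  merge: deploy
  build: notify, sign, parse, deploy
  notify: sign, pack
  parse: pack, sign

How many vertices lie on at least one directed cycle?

A vertex is on a directed cycle iff it belongs to a strongly connected component of size ≥ 2 (or has a self-loop).
The vertices on cycles are {pack, sign, test, clean, index, parse, render} — 7 in total.

7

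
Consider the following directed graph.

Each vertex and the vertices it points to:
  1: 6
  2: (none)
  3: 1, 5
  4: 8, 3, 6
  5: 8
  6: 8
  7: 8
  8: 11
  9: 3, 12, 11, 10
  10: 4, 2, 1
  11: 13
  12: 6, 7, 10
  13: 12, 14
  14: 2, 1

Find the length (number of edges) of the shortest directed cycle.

For each vertex v, BFS finds the shortest path from v back to v.
The shortest such closed walk is 12 → 7 → 8 → 11 → 13 → 12, length 5.

5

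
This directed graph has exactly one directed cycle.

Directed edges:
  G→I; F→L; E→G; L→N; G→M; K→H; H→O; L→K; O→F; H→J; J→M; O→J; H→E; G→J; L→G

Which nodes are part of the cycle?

DFS with gray/black marking from L:
L gray
  N gray
  N black
  K gray
    H gray
      O gray
        J gray
          M gray
          M black
        J black
        F gray
          F→L: L is gray → back edge
Back edge closes the cycle L → K → H → O → F → L; its vertices are {F, H, K, L, O}.

F, H, K, L, O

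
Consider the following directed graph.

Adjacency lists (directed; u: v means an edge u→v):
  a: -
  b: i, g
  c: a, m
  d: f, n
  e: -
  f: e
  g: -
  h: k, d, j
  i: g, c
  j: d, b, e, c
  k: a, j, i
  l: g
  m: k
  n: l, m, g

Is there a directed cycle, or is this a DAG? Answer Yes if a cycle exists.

Yes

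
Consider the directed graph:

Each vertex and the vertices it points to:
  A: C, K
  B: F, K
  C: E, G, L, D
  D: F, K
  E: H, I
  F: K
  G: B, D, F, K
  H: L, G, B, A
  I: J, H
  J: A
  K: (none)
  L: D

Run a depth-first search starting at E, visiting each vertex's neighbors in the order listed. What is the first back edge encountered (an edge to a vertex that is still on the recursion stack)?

C→E

DFS from E (visiting each vertex's neighbors in the order listed); mark gray on enter, black on exit:
E gray
  H gray
    L gray
      D gray
        F gray
          K gray
          K black
        F black
        D→K: K black — skip
      D black
    L black
    G gray
      B gray
        B→F: F black — skip
        B→K: K black — skip
      B black
      G→D: D black — skip
      G→F: F black — skip
      G→K: K black — skip
    G black
    H→B: B black — skip
    A gray
      C gray
        C→E: E is gray → back edge
First back edge: C → E.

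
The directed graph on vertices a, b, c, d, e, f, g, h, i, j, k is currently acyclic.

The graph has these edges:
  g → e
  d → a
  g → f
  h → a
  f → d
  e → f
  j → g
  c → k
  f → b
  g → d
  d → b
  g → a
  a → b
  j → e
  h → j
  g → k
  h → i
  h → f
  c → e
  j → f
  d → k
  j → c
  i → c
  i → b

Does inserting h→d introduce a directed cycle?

Adding h→d creates a cycle iff d can already reach h.
Explore from d: no path reaches h. The graph stays acyclic.

No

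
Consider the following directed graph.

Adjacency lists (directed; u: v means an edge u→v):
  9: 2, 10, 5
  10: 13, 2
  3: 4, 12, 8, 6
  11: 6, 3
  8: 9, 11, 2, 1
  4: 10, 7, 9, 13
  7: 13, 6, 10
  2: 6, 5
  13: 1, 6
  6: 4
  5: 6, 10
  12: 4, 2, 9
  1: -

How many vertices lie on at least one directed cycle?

11

A vertex is on a directed cycle iff it belongs to a strongly connected component of size ≥ 2 (or has a self-loop).
The vertices on cycles are {2, 3, 4, 5, 6, 7, 8, 9, 10, 11, 13} — 11 in total.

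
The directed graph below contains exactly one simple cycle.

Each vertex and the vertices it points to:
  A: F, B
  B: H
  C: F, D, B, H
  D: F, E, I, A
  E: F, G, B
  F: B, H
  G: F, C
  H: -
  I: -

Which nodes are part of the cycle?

C, D, E, G

DFS with gray/black marking from C:
C gray
  F gray
    B gray
      H gray
      H black
    B black
    F→H: H black — skip
  F black
  D gray
    D→F: F black — skip
    E gray
      E→F: F black — skip
      G gray
        G→F: F black — skip
        G→C: C is gray → back edge
Back edge closes the cycle C → D → E → G → C; its vertices are {C, D, E, G}.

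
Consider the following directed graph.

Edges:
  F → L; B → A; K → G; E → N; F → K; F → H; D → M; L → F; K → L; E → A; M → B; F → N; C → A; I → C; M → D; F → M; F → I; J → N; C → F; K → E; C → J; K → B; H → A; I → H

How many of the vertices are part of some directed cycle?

7

A vertex is on a directed cycle iff it belongs to a strongly connected component of size ≥ 2 (or has a self-loop).
The vertices on cycles are {C, D, F, I, K, L, M} — 7 in total.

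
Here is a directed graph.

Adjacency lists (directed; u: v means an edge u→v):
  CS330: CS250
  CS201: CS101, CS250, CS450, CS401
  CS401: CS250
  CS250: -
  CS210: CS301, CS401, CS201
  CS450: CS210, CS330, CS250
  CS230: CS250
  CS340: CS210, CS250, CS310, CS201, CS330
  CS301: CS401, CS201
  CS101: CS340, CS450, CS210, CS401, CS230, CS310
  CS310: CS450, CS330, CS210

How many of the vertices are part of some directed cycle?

A vertex is on a directed cycle iff it belongs to a strongly connected component of size ≥ 2 (or has a self-loop).
The vertices on cycles are {CS101, CS201, CS210, CS301, CS310, CS340, CS450} — 7 in total.

7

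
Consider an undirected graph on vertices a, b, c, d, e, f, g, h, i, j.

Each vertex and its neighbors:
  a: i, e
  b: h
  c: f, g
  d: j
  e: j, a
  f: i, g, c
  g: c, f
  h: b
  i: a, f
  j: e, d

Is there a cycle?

DFS, tracking each vertex's parent; an edge to a visited non-parent vertex closes a cycle.
Start from b:
visit b (parent –)
  visit h (parent b)
    h–b: parent, skip
visit a (parent –)
  visit i (parent a)
    i–a: parent, skip
    visit f (parent i)
      f–i: parent, skip
      visit g (parent f)
        visit c (parent g)
          c–f: f visited and ≠ parent → cycle
Cycle: f – g – c – f.

Yes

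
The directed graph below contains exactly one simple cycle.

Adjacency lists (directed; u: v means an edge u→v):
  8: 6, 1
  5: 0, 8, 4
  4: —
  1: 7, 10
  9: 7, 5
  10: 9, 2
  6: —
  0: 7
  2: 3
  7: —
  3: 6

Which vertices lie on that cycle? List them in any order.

DFS with gray/black marking from 10:
10 gray
  9 gray
    7 gray
    7 black
    5 gray
      0 gray
        0→7: 7 black — skip
      0 black
      8 gray
        6 gray
        6 black
        1 gray
          1→7: 7 black — skip
          1→10: 10 is gray → back edge
Back edge closes the cycle 10 → 9 → 5 → 8 → 1 → 10; its vertices are {1, 5, 8, 9, 10}.

1, 5, 8, 9, 10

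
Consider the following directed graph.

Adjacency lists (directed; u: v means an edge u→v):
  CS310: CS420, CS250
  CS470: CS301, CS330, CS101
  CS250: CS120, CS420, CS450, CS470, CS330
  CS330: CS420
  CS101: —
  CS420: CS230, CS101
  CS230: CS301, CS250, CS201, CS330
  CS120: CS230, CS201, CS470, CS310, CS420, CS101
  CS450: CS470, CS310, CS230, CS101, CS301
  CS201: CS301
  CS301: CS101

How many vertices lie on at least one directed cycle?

8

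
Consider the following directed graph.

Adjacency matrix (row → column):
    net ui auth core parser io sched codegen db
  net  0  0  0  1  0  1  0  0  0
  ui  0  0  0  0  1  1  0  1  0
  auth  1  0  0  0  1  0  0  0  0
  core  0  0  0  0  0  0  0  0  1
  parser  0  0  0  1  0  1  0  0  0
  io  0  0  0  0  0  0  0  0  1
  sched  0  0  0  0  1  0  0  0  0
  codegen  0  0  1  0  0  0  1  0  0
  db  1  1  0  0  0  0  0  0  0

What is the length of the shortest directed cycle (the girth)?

3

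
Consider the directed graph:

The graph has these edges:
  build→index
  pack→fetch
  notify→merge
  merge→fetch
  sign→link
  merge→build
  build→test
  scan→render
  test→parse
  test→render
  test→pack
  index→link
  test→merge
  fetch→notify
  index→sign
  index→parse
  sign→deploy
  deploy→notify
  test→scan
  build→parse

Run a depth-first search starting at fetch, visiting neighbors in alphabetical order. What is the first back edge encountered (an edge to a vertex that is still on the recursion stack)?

DFS from fetch (visiting neighbors in alphabetical order); mark gray on enter, black on exit:
fetch gray
  notify gray
    merge gray
      build gray
        index gray
          link gray
          link black
          parse gray
          parse black
          sign gray
            deploy gray
              deploy→notify: notify is gray → back edge
First back edge: deploy → notify.

deploy->notify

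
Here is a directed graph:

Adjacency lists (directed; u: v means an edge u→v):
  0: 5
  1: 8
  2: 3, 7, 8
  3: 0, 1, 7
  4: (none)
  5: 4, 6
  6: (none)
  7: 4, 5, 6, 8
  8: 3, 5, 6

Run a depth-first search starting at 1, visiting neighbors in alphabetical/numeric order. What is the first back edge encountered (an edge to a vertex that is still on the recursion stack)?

3->1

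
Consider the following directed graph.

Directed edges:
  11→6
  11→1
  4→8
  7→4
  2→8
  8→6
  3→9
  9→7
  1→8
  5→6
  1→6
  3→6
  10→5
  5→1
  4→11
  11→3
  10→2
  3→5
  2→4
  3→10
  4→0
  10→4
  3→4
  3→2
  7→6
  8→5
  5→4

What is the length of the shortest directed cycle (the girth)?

3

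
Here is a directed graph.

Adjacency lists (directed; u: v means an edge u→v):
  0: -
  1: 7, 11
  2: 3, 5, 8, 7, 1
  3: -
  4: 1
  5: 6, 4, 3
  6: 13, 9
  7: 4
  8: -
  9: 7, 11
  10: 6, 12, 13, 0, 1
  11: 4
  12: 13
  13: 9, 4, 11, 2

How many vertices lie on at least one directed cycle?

8

A vertex is on a directed cycle iff it belongs to a strongly connected component of size ≥ 2 (or has a self-loop).
The vertices on cycles are {1, 2, 4, 5, 6, 7, 11, 13} — 8 in total.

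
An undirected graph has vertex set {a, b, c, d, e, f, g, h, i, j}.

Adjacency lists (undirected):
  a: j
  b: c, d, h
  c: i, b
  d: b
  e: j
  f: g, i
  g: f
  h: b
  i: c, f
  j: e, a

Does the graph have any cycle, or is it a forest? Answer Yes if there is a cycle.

No

DFS, tracking each vertex's parent; an edge to a visited non-parent vertex closes a cycle.
Start from h:
visit h (parent –)
  visit b (parent h)
    visit c (parent b)
      visit i (parent c)
        i–c: parent, skip
        visit f (parent i)
          visit g (parent f)
            g–f: parent, skip
          f–i: parent, skip
      c–b: parent, skip
    visit d (parent b)
      d–b: parent, skip
    b–h: parent, skip
visit a (parent –)
  visit j (parent a)
    visit e (parent j)
      e–j: parent, skip
    j–a: parent, skip
No non-parent visited neighbor found — the graph is a forest.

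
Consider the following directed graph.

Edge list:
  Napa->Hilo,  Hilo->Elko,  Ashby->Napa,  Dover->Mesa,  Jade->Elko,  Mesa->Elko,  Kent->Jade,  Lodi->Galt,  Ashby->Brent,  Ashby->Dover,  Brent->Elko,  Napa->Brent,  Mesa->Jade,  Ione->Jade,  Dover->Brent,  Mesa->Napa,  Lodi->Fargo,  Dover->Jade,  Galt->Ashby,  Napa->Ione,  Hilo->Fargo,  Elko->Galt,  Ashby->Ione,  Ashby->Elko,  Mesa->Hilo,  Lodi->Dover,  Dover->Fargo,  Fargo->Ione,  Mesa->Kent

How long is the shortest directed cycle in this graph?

3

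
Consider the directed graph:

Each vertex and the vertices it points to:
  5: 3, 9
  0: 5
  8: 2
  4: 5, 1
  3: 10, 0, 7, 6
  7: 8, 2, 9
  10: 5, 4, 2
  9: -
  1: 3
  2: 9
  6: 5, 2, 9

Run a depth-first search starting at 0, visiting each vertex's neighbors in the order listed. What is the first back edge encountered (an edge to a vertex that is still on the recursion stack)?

10->5

DFS from 0 (visiting each vertex's neighbors in the order listed); mark gray on enter, black on exit:
0 gray
  5 gray
    3 gray
      10 gray
        10→5: 5 is gray → back edge
First back edge: 10 → 5.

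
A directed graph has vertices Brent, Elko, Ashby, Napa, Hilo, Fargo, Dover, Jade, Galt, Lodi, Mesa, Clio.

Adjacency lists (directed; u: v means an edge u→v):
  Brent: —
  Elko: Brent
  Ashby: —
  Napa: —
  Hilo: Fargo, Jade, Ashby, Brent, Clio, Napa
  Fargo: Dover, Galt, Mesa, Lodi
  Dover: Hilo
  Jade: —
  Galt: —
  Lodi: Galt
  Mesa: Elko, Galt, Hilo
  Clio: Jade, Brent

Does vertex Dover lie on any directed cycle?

Dover is on a cycle iff Dover can reach itself via ≥1 edge.
Dover → Hilo → Fargo → Dover — yes.

Yes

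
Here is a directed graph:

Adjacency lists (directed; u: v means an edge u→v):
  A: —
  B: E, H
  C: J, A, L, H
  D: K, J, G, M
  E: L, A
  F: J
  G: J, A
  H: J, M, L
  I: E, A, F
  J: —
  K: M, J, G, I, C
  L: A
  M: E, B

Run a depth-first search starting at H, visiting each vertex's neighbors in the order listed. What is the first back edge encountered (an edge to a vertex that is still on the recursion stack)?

DFS from H (visiting each vertex's neighbors in the order listed); mark gray on enter, black on exit:
H gray
  J gray
  J black
  M gray
    E gray
      L gray
        A gray
        A black
      L black
      E→A: A black — skip
    E black
    B gray
      B→E: E black — skip
      B→H: H is gray → back edge
First back edge: B → H.

B→H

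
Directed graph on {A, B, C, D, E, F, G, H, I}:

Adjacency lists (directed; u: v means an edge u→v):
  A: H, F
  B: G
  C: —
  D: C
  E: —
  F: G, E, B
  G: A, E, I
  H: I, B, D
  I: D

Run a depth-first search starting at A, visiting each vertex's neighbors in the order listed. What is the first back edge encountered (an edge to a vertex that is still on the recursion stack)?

G->A

DFS from A (visiting each vertex's neighbors in the order listed); mark gray on enter, black on exit:
A gray
  H gray
    I gray
      D gray
        C gray
        C black
      D black
    I black
    B gray
      G gray
        G→A: A is gray → back edge
First back edge: G → A.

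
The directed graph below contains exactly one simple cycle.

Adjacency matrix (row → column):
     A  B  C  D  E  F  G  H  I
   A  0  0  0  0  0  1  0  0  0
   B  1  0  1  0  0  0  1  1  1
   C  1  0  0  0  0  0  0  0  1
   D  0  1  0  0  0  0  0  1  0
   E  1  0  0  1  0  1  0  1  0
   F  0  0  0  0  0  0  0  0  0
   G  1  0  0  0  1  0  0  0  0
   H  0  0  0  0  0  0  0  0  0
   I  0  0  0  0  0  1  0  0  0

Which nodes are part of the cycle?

DFS with gray/black marking from D:
D gray
  H gray
  H black
  B gray
    G gray
      E gray
        E→D: D is gray → back edge
Back edge closes the cycle D → B → G → E → D; its vertices are {B, D, E, G}.

B, D, E, G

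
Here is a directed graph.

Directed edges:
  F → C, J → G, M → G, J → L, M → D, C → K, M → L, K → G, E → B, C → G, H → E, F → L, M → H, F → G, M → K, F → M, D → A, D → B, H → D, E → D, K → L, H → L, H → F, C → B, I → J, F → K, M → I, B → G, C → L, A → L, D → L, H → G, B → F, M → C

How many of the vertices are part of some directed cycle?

7

A vertex is on a directed cycle iff it belongs to a strongly connected component of size ≥ 2 (or has a self-loop).
The vertices on cycles are {B, C, D, E, F, H, M} — 7 in total.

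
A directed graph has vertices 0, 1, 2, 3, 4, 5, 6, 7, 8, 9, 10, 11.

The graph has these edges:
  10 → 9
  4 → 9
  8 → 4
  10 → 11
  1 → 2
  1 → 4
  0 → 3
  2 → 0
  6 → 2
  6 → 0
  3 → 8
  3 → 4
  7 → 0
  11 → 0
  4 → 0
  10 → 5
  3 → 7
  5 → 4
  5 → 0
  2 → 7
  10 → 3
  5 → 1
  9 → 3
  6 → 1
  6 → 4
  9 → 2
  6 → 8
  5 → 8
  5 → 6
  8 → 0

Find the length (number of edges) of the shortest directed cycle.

For each vertex v, BFS finds the shortest path from v back to v.
The shortest such closed walk is 9 → 3 → 4 → 9, length 3.

3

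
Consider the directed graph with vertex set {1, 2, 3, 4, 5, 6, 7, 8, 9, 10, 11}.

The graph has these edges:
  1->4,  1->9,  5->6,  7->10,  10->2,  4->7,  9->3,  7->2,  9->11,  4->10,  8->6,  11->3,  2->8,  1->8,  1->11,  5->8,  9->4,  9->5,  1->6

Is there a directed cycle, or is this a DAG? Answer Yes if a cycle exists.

DFS with white/gray/black marking, starting from 10:
10 gray
  2 gray
    8 gray
      6 gray
      6 black
    8 black
  2 black
10 black
1 gray
  1→8: 8 black — skip
  4 gray
    4→10: 10 black — skip
    7 gray
      7→2: 2 black — skip
      7→10: 10 black — skip
    7 black
  4 black
  9 gray
    9→4: 4 black — skip
    5 gray
      5→8: 8 black — skip
      5→6: 6 black — skip
    5 black
    11 gray
      3 gray
      3 black
    11 black
    9→3: 3 black — skip
  9 black
  1→6: 6 black — skip
  1→11: 11 black — skip
1 black
Every edge goes to a white or black vertex — no back edge, so the graph is acyclic.

No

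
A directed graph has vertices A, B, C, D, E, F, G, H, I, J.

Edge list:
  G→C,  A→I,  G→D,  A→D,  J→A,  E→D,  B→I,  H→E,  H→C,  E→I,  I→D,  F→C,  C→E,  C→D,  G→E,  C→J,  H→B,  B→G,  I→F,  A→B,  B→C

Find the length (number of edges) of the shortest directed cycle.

4

For each vertex v, BFS finds the shortest path from v back to v.
The shortest such closed walk is B → C → J → A → B, length 4.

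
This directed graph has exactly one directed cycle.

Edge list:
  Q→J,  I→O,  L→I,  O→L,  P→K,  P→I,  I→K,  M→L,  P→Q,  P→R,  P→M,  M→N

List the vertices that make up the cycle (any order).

DFS with gray/black marking from I:
I gray
  K gray
  K black
  O gray
    L gray
      L→I: I is gray → back edge
Back edge closes the cycle I → O → L → I; its vertices are {I, L, O}.

I, L, O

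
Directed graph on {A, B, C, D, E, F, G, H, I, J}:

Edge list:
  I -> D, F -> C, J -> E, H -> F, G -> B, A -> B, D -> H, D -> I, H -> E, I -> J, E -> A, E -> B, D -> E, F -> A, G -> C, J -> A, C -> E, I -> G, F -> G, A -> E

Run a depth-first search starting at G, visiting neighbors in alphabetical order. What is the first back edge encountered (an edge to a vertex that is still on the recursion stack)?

DFS from G (visiting neighbors in alphabetical order); mark gray on enter, black on exit:
G gray
  B gray
  B black
  C gray
    E gray
      A gray
        A→B: B black — skip
        A→E: E is gray → back edge
First back edge: A → E.

A→E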